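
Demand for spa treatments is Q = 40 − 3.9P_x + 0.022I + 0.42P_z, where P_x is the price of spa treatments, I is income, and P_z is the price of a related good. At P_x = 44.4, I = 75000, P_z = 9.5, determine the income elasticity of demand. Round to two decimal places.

1.08

Q = 40 − 3.9(44.4) + 0.022(75000) + 0.42(9.5) = 40 − 173.16 + 1650 + 3.99 = 1520.83.
∂Q/∂I = +0.022, so E_I = 0.022·(75000/1520.83) ≈ 1.08.
E_I > 1: normal good (luxury).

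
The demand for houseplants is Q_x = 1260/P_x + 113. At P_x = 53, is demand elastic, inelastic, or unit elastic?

inelastic

At P_x = 53, Q_x = 136.7736.
dQ_x/dP_x = −1260/P_x² = −0.4486.
Point elasticity E = (dQ_x/dP_x)·(P_x/Q_x) = -0.4486 × 53/136.7736 ≈ -0.174.
|E| ≈ 0.174 < 1, so demand is inelastic.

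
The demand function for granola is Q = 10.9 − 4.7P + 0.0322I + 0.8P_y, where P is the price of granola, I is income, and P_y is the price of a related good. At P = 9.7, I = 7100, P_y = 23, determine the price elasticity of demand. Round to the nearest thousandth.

-0.215

First evaluate Q: 10.9 − 4.7(9.7) + 0.0322(7100) + 0.8(23) = 10.9 − 45.59 + 228.62 + 18.4 = 212.33.
∂Q/∂P = −4.7, so E_p = (−4.7)·(9.7/212.33) ≈ -0.215.
|E_p| < 1: demand is inelastic.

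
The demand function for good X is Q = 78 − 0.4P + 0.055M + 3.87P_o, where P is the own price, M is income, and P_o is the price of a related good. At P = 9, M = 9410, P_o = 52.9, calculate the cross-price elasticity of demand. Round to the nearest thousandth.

First evaluate Q: 78 − 0.4(9) + 0.055(9410) + 3.87(52.9) = 78 − 3.6 + 517.55 + 204.723 = 796.673.
∂Q/∂P_o = +3.87, so E_xy = 3.87·(52.9/796.673) ≈ 0.257.
E_xy > 0: the goods are substitutes.

0.257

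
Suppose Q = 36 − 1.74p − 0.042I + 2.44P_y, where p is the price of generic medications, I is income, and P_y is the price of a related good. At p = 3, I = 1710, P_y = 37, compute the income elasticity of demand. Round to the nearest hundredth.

Substituting, Q = 36 − 1.74(3) − 0.042(1710) + 2.44(37) = 36 − 5.22 − 71.82 + 90.28 = 49.24.
∂Q/∂I = −0.042, so E_I = -0.042·(1710/49.24) ≈ -1.46.
E_I < 0: inferior good.

-1.46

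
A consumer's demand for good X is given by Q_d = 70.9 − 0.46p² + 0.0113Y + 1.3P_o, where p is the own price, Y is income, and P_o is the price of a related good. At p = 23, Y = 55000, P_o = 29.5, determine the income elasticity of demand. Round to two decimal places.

1.28

Substituting, Q_d = 70.9 − 0.46(23)² + 0.0113(55000) + 1.3(29.5) = 70.9 − 243.34 + 621.5 + 38.35 = 487.41.
∂Q_d/∂Y = +0.0113, so E_I = 0.0113·(55000/487.41) ≈ 1.28.
E_I > 1: normal good (luxury).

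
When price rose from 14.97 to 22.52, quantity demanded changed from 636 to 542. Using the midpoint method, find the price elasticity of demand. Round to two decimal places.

%ΔQ = (542 − 636)/[(636 + 542)/2] = -94/589 ≈ -0.1596.
%ΔP = (22.52 − 14.97)/[(14.97 + 22.52)/2] = 7.55/18.745 ≈ 0.4028.
Arc elasticity E = %ΔQ/%ΔP ≈ -0.1596/0.4028 ≈ -0.40.
|E| < 1: demand is inelastic over this range.

-0.40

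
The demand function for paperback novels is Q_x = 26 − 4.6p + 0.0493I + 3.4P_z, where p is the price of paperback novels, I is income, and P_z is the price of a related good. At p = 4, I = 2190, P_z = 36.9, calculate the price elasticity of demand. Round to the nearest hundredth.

At the given point, Q_x = 26 − 4.6(4) + 0.0493(2190) + 3.4(36.9) = 26 − 18.4 + 107.967 + 125.46 = 241.027.
∂Q_x/∂p = −4.6, so E_p = (−4.6)·(4/241.027) ≈ -0.08.
|E_p| < 1: demand is inelastic.

-0.08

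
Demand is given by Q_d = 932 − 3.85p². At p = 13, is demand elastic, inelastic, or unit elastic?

elastic

At p = 13, Q_d = 281.35.
dQ_d/dp = −2·3.85·p = −100.1.
Point elasticity E = (dQ_d/dp)·(p/Q_d) = -100.1 × 13/281.35 ≈ -4.625.
|E| ≈ 4.625 > 1, so demand is elastic.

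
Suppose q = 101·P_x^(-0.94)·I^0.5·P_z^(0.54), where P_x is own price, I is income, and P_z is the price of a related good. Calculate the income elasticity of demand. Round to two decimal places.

0.50

For a Cobb–Douglas (constant-elasticity) form q = A·I^α·…, the elasticity with respect to I equals the exponent α at every point.
Here the exponent on I is 0.5, so the income elasticity of demand is 0.50.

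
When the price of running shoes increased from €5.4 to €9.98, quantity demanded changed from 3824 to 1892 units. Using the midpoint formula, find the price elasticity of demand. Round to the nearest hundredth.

%ΔQ = (1892 − 3824)/[(3824 + 1892)/2] = -1932/2858 ≈ -0.6760.
%ΔP = (9.98 − 5.4)/[(5.4 + 9.98)/2] = 4.58/7.69 ≈ 0.5956.
Arc elasticity E = %ΔQ/%ΔP ≈ -0.6760/0.5956 ≈ -1.14.
|E| > 1: demand is elastic over this range.

-1.14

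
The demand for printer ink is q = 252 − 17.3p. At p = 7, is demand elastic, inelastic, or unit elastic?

At p = 7, q = 130.9.
dq/dp = −17.3.
Point elasticity E = (dq/dp)·(p/q) = -17.3 × 7/130.9 ≈ -0.925.
|E| ≈ 0.925 < 1, so demand is inelastic.

inelastic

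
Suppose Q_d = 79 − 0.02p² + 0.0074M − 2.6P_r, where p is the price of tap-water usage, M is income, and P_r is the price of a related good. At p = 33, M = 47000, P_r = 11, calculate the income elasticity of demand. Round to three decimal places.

Substituting, Q_d = 79 − 0.02(33)² + 0.0074(47000) − 2.6(11) = 79 − 21.78 + 347.8 − 28.6 = 376.42.
∂Q_d/∂M = +0.0074, so E_I = 0.0074·(47000/376.42) ≈ 0.924.
E_I ∈ (0,1): normal good (necessity).

0.924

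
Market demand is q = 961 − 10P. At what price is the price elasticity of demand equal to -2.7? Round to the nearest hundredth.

Set −bP/(a − bP) = −2.7 ⇒ bP = 2.7(a − bP) ⇒ bP(1+2.7) = 2.7·a.
P = 2.7·961/(10·3.7) ≈ 70.13.

70.13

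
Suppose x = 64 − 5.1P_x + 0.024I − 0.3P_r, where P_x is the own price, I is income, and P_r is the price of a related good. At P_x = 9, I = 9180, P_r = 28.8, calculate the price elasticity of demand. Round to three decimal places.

Substituting, x = 64 − 5.1(9) + 0.024(9180) − 0.3(28.8) = 64 − 45.9 + 220.32 − 8.64 = 229.78.
∂x/∂P_x = −5.1, so E_p = (−5.1)·(9/229.78) ≈ -0.200.
|E_p| < 1: demand is inelastic.

-0.200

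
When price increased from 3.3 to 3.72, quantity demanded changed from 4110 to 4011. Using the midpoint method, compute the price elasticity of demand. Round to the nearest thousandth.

-0.204

%ΔQ = (4011 − 4110)/[(4110 + 4011)/2] = -99/4060.5 ≈ -0.0244.
%Δp = (3.72 − 3.3)/[(3.3 + 3.72)/2] = 0.42/3.51 ≈ 0.1197.
Arc elasticity E = %ΔQ/%Δp ≈ -0.0244/0.1197 ≈ -0.204.
|E| < 1: demand is inelastic over this range.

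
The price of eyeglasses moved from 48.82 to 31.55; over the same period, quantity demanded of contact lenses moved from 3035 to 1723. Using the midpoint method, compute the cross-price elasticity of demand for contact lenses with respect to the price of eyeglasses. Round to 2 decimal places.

%ΔQ_x = (1723 − 3035)/[(3035+1723)/2] = -1312/2379 ≈ -0.5515.
%ΔP_y = (31.55 − 48.82)/[(48.82+31.55)/2] ≈ -0.4298.
E_xy = -0.5515/-0.4298 ≈ 1.28.
E_xy > 0, so contact lenses and eyeglasses are substitutes.

1.28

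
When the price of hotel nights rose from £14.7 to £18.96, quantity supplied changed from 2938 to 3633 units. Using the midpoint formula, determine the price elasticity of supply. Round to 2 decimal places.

0.84

%Δq = (3633 − 2938)/[(2938 + 3633)/2] = 695/3285.5 ≈ 0.2115.
%Δp = (18.96 − 14.7)/[(14.7 + 18.96)/2] = 4.26/16.83 ≈ 0.2531.
Arc elasticity E = %Δq/%Δp ≈ 0.2115/0.2531 ≈ 0.84.
|E| < 1: supply is inelastic over this range.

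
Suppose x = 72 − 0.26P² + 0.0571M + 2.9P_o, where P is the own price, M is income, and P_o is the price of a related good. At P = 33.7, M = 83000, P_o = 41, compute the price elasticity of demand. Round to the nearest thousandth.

Substituting, x = 72 − 0.26(33.7)² + 0.0571(83000) + 2.9(41) = 72 − 295.2794 + 4739.3 + 118.9 = 4634.9206.
∂x/∂P = −2·0.26·P = -17.524, so E_p = -17.524·(33.7/4634.9206) ≈ -0.127.
|E_p| < 1: demand is inelastic.

-0.127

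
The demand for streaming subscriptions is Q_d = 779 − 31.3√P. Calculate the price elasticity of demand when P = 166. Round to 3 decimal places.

At P = 166, Q_d = 375.7277.
dQ_d/dP = −31.3/(2√P) = −31.3/(2·12.8841).
Point elasticity E = (dQ_d/dP)·(P/Q_d) = -1.2147 × 166/375.7277 ≈ -0.537.
|E| < 1, so demand is inelastic at this price.

-0.537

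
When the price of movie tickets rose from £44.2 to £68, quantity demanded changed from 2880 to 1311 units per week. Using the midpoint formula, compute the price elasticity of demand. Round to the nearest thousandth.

%Δq = (1311 − 2880)/[(2880 + 1311)/2] = -1569/2095.5 ≈ -0.7487.
%Δp = (68 − 44.2)/[(44.2 + 68)/2] = 23.8/56.1 ≈ 0.4242.
Arc elasticity E = %Δq/%Δp ≈ -0.7487/0.4242 ≈ -1.765.
|E| > 1: demand is elastic over this range.

-1.765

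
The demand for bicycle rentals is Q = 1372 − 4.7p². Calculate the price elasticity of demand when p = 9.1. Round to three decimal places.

At p = 9.1, Q = 982.793.
dQ/dp = −2·4.7·p = −85.54.
Point elasticity E = (dQ/dp)·(p/Q) = -85.54 × 9.1/982.793 ≈ -0.792.
|E| < 1, so demand is inelastic at this price.

-0.792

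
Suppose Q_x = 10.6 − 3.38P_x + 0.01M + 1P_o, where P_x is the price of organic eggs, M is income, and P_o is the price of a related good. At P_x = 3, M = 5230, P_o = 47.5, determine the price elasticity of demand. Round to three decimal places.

First evaluate Q_x: 10.6 − 3.38(3) + 0.01(5230) + 1(47.5) = 10.6 − 10.14 + 52.3 + 47.5 = 100.26.
∂Q_x/∂P_x = −3.38, so E_p = (−3.38)·(3/100.26) ≈ -0.101.
|E_p| < 1: demand is inelastic.

-0.101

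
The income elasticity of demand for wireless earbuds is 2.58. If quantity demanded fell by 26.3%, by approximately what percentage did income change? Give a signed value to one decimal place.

%ΔQ ≈ E × %ΔI ⇒ %ΔI = %ΔQ / E = (-26.3%)/(2.58) ≈ -10.2%.

-10.2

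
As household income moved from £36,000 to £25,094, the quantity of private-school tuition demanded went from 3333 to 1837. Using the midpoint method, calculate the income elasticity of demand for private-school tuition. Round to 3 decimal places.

%ΔQ = (1837 − 3333)/[(3333+1837)/2] = -1496/2585 ≈ -0.5787.
%ΔI = (25,094 − 36,000)/[(36,000+25,094)/2] = -10906/30547 ≈ -0.3570.
E_I = %ΔQ/%ΔI ≈ 1.621.
E_I > 1: normal good (luxury).

1.621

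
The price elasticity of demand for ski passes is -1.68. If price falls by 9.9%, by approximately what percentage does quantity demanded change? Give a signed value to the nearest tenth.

%ΔQ ≈ E × %ΔP = (-1.68) × (-9.9%) ≈ 16.6%.

16.6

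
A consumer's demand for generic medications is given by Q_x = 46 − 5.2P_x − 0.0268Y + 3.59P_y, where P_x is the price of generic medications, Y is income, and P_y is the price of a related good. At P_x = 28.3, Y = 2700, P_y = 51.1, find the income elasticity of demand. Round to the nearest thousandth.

-7.288

First evaluate Q_x: 46 − 5.2(28.3) − 0.0268(2700) + 3.59(51.1) = 46 − 147.16 − 72.36 + 183.449 = 9.929.
∂Q_x/∂Y = −0.0268, so E_I = -0.0268·(2700/9.929) ≈ -7.288.
E_I < 0: inferior good.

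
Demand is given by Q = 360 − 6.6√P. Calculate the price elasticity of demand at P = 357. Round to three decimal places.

-0.265

At P = 357, Q = 235.2967.
dQ/dP = −6.6/(2√P) = −6.6/(2·18.8944).
Point elasticity E = (dQ/dP)·(P/Q) = -0.1747 × 357/235.2967 ≈ -0.265.
|E| < 1, so demand is inelastic at this price.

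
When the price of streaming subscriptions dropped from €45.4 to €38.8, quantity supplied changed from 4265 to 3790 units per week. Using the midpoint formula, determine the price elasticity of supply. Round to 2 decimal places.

0.75

%ΔQ = (3790 − 4265)/[(4265 + 3790)/2] = -475/4027.5 ≈ -0.1179.
%ΔP = (38.8 − 45.4)/[(45.4 + 38.8)/2] = -6.6/42.1 ≈ -0.1568.
Arc elasticity E = %ΔQ/%ΔP ≈ -0.1179/-0.1568 ≈ 0.75.
|E| < 1: supply is inelastic over this range.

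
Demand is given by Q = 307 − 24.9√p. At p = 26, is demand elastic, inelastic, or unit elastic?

inelastic

At p = 26, Q = 180.0344.
dQ/dp = −24.9/(2√p) = −24.9/(2·5.099).
Point elasticity E = (dQ/dp)·(p/Q) = -2.4416 × 26/180.0344 ≈ -0.353.
|E| ≈ 0.353 < 1, so demand is inelastic.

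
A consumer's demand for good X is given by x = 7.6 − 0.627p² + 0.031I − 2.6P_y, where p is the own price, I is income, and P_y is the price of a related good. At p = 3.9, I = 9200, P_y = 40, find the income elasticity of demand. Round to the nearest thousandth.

1.591

x = 7.6 − 0.627(3.9)² + 0.031(9200) − 2.6(40) = 7.6 − 9.5367 + 285.2 − 104 = 179.2633.
∂x/∂I = +0.031, so E_I = 0.031·(9200/179.2633) ≈ 1.591.
E_I > 1: normal good (luxury).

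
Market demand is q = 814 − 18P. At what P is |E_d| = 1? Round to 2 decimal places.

For linear demand q = a − bP, E = −bP/(a − bP). |E| = 1 ⇒ bP = a − bP ⇒ P = a/(2b).
P = 814/(2·18) ≈ 22.61.

22.61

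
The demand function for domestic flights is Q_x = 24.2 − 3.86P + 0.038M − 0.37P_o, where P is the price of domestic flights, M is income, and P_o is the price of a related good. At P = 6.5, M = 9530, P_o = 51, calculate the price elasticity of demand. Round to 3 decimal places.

Substituting, Q_x = 24.2 − 3.86(6.5) + 0.038(9530) − 0.37(51) = 24.2 − 25.09 + 362.14 − 18.87 = 342.38.
∂Q_x/∂P = −3.86, so E_p = (−3.86)·(6.5/342.38) ≈ -0.073.
|E_p| < 1: demand is inelastic.

-0.073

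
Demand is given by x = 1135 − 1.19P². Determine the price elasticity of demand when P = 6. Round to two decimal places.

At P = 6, x = 1092.16.
dx/dP = −2·1.19·P = −14.28.
Point elasticity E = (dx/dP)·(P/x) = -14.28 × 6/1092.16 ≈ -0.08.
|E| < 1, so demand is inelastic at this price.

-0.08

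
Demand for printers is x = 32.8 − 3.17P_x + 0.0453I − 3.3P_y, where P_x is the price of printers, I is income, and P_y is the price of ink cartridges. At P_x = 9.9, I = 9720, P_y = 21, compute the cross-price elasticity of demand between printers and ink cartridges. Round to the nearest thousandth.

At the given point, x = 32.8 − 3.17(9.9) + 0.0453(9720) − 3.3(21) = 32.8 − 31.383 + 440.316 − 69.3 = 372.433.
∂x/∂P_y = −3.3, so E_xy = -3.3·(21/372.433) ≈ -0.186.
E_xy < 0: the goods are complements.

-0.186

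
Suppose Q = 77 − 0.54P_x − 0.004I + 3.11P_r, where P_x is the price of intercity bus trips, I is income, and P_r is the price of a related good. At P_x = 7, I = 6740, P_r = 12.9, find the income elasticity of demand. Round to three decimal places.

At the given point, Q = 77 − 0.54(7) − 0.004(6740) + 3.11(12.9) = 77 − 3.78 − 26.96 + 40.119 = 86.379.
∂Q/∂I = −0.004, so E_I = -0.004·(6740/86.379) ≈ -0.312.
E_I < 0: inferior good.

-0.312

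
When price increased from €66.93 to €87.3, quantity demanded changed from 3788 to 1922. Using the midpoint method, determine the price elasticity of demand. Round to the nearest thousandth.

%ΔQ = (1922 − 3788)/[(3788 + 1922)/2] = -1866/2855 ≈ -0.6536.
%ΔP = (87.3 − 66.93)/[(66.93 + 87.3)/2] = 20.37/77.115 ≈ 0.2642.
Arc elasticity E = %ΔQ/%ΔP ≈ -0.6536/0.2642 ≈ -2.474.
|E| > 1: demand is elastic over this range.

-2.474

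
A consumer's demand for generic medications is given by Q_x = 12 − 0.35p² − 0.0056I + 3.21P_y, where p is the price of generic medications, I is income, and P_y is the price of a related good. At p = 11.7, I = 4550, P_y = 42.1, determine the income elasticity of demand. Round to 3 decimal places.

At the given point, Q_x = 12 − 0.35(11.7)² − 0.0056(4550) + 3.21(42.1) = 12 − 47.9115 − 25.48 + 135.141 = 73.7495.
∂Q_x/∂I = −0.0056, so E_I = -0.0056·(4550/73.7495) ≈ -0.345.
E_I < 0: inferior good.

-0.345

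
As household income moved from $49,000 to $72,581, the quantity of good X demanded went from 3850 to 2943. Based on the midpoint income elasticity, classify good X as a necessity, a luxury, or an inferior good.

inferior

%ΔQ = (2943 − 3850)/[(3850+2943)/2] = -907/3396.5 ≈ -0.2670.
%ΔY = (72,581 − 49,000)/[(49,000+72,581)/2] = 23581/60790.5 ≈ 0.3879.
E_I = %ΔQ/%ΔY ≈ -0.688.
E_I < 0: inferior good.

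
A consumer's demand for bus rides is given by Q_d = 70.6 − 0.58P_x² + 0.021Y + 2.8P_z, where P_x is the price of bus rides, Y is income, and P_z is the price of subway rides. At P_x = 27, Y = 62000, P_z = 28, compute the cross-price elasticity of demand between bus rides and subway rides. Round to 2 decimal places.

0.08

Evaluating quantity at (P_x, Y, P_z) gives Q_d = 70.6 − 0.58(27)² + 0.021(62000) + 2.8(28) = 70.6 − 422.82 + 1302 + 78.4 = 1028.18.
∂Q_d/∂P_z = +2.8, so E_xy = 2.8·(28/1028.18) ≈ 0.08.
E_xy > 0: the goods are substitutes.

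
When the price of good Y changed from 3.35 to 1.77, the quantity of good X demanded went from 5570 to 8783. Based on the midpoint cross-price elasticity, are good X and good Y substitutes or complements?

%ΔQ_x = (8783 − 5570)/[(5570+8783)/2] = 3213/7176.5 ≈ 0.4477.
%ΔP_y = (1.77 − 3.35)/[(3.35+1.77)/2] ≈ -0.6172.
E_xy = 0.4477/-0.6172 ≈ -0.725.
E_xy < 0, so the goods are complements.

complements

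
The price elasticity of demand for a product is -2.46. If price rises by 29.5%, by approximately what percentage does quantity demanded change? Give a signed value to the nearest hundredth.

-72.57

%ΔQ ≈ E × %ΔP = (-2.46) × (29.5%) = -72.57%.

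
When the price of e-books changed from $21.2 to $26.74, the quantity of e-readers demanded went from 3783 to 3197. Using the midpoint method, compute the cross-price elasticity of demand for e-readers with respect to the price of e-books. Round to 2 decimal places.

-0.73

%ΔQ_x = (3197 − 3783)/[(3783+3197)/2] = -586/3490 ≈ -0.1679.
%ΔP_y = (26.74 − 21.2)/[(21.2+26.74)/2] ≈ 0.2311.
E_xy = -0.1679/0.2311 ≈ -0.73.
E_xy < 0, so e-readers and e-books are complements.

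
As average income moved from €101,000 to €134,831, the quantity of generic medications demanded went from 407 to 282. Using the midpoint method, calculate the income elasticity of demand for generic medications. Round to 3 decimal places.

-1.265

%ΔQ = (282 − 407)/[(407+282)/2] = -125/344.5 ≈ -0.3628.
%ΔY = (134,831 − 101,000)/[(101,000+134,831)/2] = 33831/117915.5 ≈ 0.2869.
E_I = %ΔQ/%ΔY ≈ -1.265.
E_I < 0: inferior good.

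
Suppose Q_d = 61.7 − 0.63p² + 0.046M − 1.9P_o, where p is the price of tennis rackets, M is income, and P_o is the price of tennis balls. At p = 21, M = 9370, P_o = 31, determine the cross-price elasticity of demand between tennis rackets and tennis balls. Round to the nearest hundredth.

At the given point, Q_d = 61.7 − 0.63(21)² + 0.046(9370) − 1.9(31) = 61.7 − 277.83 + 431.02 − 58.9 = 155.99.
∂Q_d/∂P_o = −1.9, so E_xy = -1.9·(31/155.99) ≈ -0.38.
E_xy < 0: the goods are complements.

-0.38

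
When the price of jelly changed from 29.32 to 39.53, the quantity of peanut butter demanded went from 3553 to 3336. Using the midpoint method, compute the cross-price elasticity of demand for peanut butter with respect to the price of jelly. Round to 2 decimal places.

%ΔQ_x = (3336 − 3553)/[(3553+3336)/2] = -217/3444.5 ≈ -0.0630.
%ΔP_y = (39.53 − 29.32)/[(29.32+39.53)/2] ≈ 0.2966.
E_xy = -0.0630/0.2966 ≈ -0.21.
E_xy < 0, so peanut butter and jelly are complements.

-0.21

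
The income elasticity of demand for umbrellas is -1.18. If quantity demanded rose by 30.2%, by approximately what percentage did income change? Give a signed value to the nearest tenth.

-25.6

%ΔQ ≈ E × %ΔI ⇒ %ΔI = %ΔQ / E = (30.2%)/(-1.18) ≈ -25.6%.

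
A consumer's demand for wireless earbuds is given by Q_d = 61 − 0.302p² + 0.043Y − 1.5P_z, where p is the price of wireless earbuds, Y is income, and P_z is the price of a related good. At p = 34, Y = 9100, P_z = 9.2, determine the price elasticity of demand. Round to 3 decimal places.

-7.811

Q_d = 61 − 0.302(34)² + 0.043(9100) − 1.5(9.2) = 61 − 349.112 + 391.3 − 13.8 = 89.388.
∂Q_d/∂p = −2·0.302·p = -20.536, so E_p = -20.536·(34/89.388) ≈ -7.811.
|E_p| > 1: demand is elastic.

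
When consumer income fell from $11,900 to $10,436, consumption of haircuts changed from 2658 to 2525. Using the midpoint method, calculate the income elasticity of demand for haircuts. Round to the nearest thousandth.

%ΔQ = (2525 − 2658)/[(2658+2525)/2] = -133/2591.5 ≈ -0.0513.
%ΔY = (10,436 − 11,900)/[(11,900+10,436)/2] = -1464/11168 ≈ -0.1311.
E_I = %ΔQ/%ΔY ≈ 0.392.
E_I ∈ (0,1): normal good (necessity).

0.392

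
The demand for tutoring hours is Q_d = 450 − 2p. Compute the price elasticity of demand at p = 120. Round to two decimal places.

-1.14

At p = 120, Q_d = 210.
dQ_d/dp = −2.
Point elasticity E = (dQ_d/dp)·(p/Q_d) = -2 × 120/210 ≈ -1.14.
|E| > 1, so demand is elastic at this price.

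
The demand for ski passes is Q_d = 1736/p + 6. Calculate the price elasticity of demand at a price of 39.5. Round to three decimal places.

-0.880

At p = 39.5, Q_d = 49.9494.
dQ_d/dp = −1736/p² = −1.1126.
Point elasticity E = (dQ_d/dp)·(p/Q_d) = -1.1126 × 39.5/49.9494 ≈ -0.880.
|E| < 1, so demand is inelastic at this price.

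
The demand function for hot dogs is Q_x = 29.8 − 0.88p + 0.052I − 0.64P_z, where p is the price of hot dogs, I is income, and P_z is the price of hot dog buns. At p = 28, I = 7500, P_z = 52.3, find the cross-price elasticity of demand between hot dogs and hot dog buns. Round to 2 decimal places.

-0.09

Q_x = 29.8 − 0.88(28) + 0.052(7500) − 0.64(52.3) = 29.8 − 24.64 + 390 − 33.472 = 361.688.
∂Q_x/∂P_z = −0.64, so E_xy = -0.64·(52.3/361.688) ≈ -0.09.
E_xy < 0: the goods are complements.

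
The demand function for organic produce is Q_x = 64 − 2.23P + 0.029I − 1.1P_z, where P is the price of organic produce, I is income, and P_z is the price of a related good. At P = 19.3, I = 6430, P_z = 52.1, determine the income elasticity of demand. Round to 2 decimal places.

Evaluating quantity at (P, I, P_z) gives Q_x = 64 − 2.23(19.3) + 0.029(6430) − 1.1(52.1) = 64 − 43.039 + 186.47 − 57.31 = 150.121.
∂Q_x/∂I = +0.029, so E_I = 0.029·(6430/150.121) ≈ 1.24.
E_I > 1: normal good (luxury).

1.24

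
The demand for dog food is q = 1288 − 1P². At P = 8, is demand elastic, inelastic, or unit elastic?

At P = 8, q = 1224.
dq/dP = −2·1·P = −16.
Point elasticity E = (dq/dP)·(P/q) = -16 × 8/1224 ≈ -0.105.
|E| ≈ 0.105 < 1, so demand is inelastic.

inelastic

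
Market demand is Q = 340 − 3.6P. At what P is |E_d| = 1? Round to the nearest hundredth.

For linear demand Q = a − bP, E = −bP/(a − bP). |E| = 1 ⇒ bP = a − bP ⇒ P = a/(2b).
P = 340/(2·3.6) ≈ 47.22.

47.22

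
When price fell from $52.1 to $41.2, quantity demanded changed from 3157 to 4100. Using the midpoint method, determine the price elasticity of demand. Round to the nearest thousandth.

-1.112

%ΔQ = (4100 − 3157)/[(3157 + 4100)/2] = 943/3628.5 ≈ 0.2599.
%ΔP = (41.2 − 52.1)/[(52.1 + 41.2)/2] = -10.9/46.65 ≈ -0.2337.
Arc elasticity E = %ΔQ/%ΔP ≈ 0.2599/-0.2337 ≈ -1.112.
|E| > 1: demand is elastic over this range.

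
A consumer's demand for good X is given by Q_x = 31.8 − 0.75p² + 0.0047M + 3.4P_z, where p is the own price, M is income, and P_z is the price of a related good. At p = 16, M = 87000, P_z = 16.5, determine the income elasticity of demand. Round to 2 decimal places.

1.34

Q_x = 31.8 − 0.75(16)² + 0.0047(87000) + 3.4(16.5) = 31.8 − 192 + 408.9 + 56.1 = 304.8.
∂Q_x/∂M = +0.0047, so E_I = 0.0047·(87000/304.8) ≈ 1.34.
E_I > 1: normal good (luxury).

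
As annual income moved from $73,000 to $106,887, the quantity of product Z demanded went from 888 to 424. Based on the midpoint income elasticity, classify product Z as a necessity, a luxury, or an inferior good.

%ΔQ = (424 − 888)/[(888+424)/2] = -464/656 ≈ -0.7073.
%ΔI = (106,887 − 73,000)/[(73,000+106,887)/2] = 33887/89943.5 ≈ 0.3768.
E_I = %ΔQ/%ΔI ≈ -1.877.
E_I < 0: inferior good.

inferior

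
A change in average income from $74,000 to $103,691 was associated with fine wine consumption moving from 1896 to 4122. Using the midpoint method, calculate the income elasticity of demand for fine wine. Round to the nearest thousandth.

2.214

%ΔQ = (4122 − 1896)/[(1896+4122)/2] = 2226/3009 ≈ 0.7398.
%ΔI = (103,691 − 74,000)/[(74,000+103,691)/2] = 29691/88845.5 ≈ 0.3342.
E_I = %ΔQ/%ΔI ≈ 2.214.
E_I > 1: normal good (luxury).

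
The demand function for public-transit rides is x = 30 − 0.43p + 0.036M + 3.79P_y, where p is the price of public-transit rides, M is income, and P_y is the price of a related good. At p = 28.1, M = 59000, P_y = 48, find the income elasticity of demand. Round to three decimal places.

0.914

Substituting, x = 30 − 0.43(28.1) + 0.036(59000) + 3.79(48) = 30 − 12.083 + 2124 + 181.92 = 2323.837.
∂x/∂M = +0.036, so E_I = 0.036·(59000/2323.837) ≈ 0.914.
E_I ∈ (0,1): normal good (necessity).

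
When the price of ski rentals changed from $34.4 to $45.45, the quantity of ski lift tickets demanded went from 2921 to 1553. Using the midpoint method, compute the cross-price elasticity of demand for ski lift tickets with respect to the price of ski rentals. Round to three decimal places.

-2.210

%ΔQ_x = (1553 − 2921)/[(2921+1553)/2] = -1368/2237 ≈ -0.6115.
%ΔP_y = (45.45 − 34.4)/[(34.4+45.45)/2] ≈ 0.2768.
E_xy = -0.6115/0.2768 ≈ -2.210.
E_xy < 0, so ski lift tickets and ski rentals are complements.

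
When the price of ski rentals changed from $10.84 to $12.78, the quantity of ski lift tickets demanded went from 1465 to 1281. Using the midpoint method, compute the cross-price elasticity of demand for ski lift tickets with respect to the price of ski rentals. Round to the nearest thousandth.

%ΔQ_x = (1281 − 1465)/[(1465+1281)/2] = -184/1373 ≈ -0.1340.
%ΔP_y = (12.78 − 10.84)/[(10.84+12.78)/2] ≈ 0.1643.
E_xy = -0.1340/0.1643 ≈ -0.816.
E_xy < 0, so ski lift tickets and ski rentals are complements.

-0.816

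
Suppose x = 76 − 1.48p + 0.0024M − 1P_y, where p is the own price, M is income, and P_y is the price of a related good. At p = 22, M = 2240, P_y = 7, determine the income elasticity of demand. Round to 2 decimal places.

Evaluating quantity at (p, M, P_y) gives x = 76 − 1.48(22) + 0.0024(2240) − 1(7) = 76 − 32.56 + 5.376 − 7 = 41.816.
∂x/∂M = +0.0024, so E_I = 0.0024·(2240/41.816) ≈ 0.13.
E_I ∈ (0,1): normal good (necessity).

0.13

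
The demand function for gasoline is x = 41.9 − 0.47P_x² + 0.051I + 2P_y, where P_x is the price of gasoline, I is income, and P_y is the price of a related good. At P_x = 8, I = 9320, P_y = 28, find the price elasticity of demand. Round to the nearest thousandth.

-0.111

x = 41.9 − 0.47(8)² + 0.051(9320) + 2(28) = 41.9 − 30.08 + 475.32 + 56 = 543.14.
∂x/∂P_x = −2·0.47·P_x = -7.52, so E_p = -7.52·(8/543.14) ≈ -0.111.
|E_p| < 1: demand is inelastic.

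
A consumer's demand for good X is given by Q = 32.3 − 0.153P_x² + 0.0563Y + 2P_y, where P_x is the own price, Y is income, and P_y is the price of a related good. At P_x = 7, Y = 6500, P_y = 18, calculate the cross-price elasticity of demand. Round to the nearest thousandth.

0.084

Q = 32.3 − 0.153(7)² + 0.0563(6500) + 2(18) = 32.3 − 7.497 + 365.95 + 36 = 426.753.
∂Q/∂P_y = +2, so E_xy = 2·(18/426.753) ≈ 0.084.
E_xy > 0: the goods are substitutes.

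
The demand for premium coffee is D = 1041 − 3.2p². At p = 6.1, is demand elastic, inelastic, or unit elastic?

At p = 6.1, D = 921.928.
dD/dp = −2·3.2·p = −39.04.
Point elasticity E = (dD/dp)·(p/D) = -39.04 × 6.1/921.928 ≈ -0.258.
|E| ≈ 0.258 < 1, so demand is inelastic.

inelastic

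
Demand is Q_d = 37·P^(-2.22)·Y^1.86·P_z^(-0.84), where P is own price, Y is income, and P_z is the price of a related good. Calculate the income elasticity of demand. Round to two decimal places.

For a Cobb–Douglas (constant-elasticity) form Q_d = A·Y^α·…, the elasticity with respect to Y equals the exponent α at every point.
Here the exponent on Y is 1.86, so the income elasticity of demand is 1.86.

1.86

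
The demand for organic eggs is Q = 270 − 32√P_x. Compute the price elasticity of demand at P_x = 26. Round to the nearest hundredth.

At P_x = 26, Q = 106.8314.
dQ/dP_x = −32/(2√P_x) = −32/(2·5.099).
Point elasticity E = (dQ/dP_x)·(P_x/Q) = -3.1379 × 26/106.8314 ≈ -0.76.
|E| < 1, so demand is inelastic at this price.

-0.76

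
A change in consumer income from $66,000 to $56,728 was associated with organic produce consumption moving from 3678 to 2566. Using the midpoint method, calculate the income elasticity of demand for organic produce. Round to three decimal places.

2.357

%ΔQ = (2566 − 3678)/[(3678+2566)/2] = -1112/3122 ≈ -0.3562.
%ΔM = (56,728 − 66,000)/[(66,000+56,728)/2] = -9272/61364 ≈ -0.1511.
E_I = %ΔQ/%ΔM ≈ 2.357.
E_I > 1: normal good (luxury).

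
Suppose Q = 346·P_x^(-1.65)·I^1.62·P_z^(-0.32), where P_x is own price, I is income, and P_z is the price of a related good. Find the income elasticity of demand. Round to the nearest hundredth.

For a Cobb–Douglas (constant-elasticity) form Q = A·I^α·…, the elasticity with respect to I equals the exponent α at every point.
Here the exponent on I is 1.62, so the income elasticity of demand is 1.62.

1.62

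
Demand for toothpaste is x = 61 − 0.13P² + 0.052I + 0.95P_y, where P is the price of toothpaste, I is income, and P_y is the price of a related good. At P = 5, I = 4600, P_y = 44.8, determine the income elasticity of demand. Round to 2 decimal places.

x = 61 − 0.13(5)² + 0.052(4600) + 0.95(44.8) = 61 − 3.25 + 239.2 + 42.56 = 339.51.
∂x/∂I = +0.052, so E_I = 0.052·(4600/339.51) ≈ 0.70.
E_I ∈ (0,1): normal good (necessity).

0.70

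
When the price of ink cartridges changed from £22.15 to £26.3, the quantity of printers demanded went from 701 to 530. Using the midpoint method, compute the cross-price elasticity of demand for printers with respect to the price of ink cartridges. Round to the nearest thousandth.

-1.622

%ΔQ_x = (530 − 701)/[(701+530)/2] = -171/615.5 ≈ -0.2778.
%ΔP_y = (26.3 − 22.15)/[(22.15+26.3)/2] ≈ 0.1713.
E_xy = -0.2778/0.1713 ≈ -1.622.
E_xy < 0, so printers and ink cartridges are complements.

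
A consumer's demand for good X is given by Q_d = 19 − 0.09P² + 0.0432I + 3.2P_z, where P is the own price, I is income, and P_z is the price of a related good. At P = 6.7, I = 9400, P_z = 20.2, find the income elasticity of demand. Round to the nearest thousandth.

Evaluating quantity at (P, I, P_z) gives Q_d = 19 − 0.09(6.7)² + 0.0432(9400) + 3.2(20.2) = 19 − 4.0401 + 406.08 + 64.64 = 485.6799.
∂Q_d/∂I = +0.0432, so E_I = 0.0432·(9400/485.6799) ≈ 0.836.
E_I ∈ (0,1): normal good (necessity).

0.836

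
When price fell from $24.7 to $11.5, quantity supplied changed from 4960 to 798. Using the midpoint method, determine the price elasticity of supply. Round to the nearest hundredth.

1.98

%ΔQ = (798 − 4960)/[(4960 + 798)/2] = -4162/2879 ≈ -1.4456.
%ΔP = (11.5 − 24.7)/[(24.7 + 11.5)/2] = -13.2/18.1 ≈ -0.7293.
Arc elasticity E = %ΔQ/%ΔP ≈ -1.4456/-0.7293 ≈ 1.98.
|E| > 1: supply is elastic over this range.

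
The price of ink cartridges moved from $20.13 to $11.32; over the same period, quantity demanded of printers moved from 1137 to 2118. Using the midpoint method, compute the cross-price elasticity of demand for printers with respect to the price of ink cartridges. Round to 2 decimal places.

-1.08

%ΔQ_x = (2118 − 1137)/[(1137+2118)/2] = 981/1627.5 ≈ 0.6028.
%ΔP_y = (11.32 − 20.13)/[(20.13+11.32)/2] ≈ -0.5603.
E_xy = 0.6028/-0.5603 ≈ -1.08.
E_xy < 0, so printers and ink cartridges are complements.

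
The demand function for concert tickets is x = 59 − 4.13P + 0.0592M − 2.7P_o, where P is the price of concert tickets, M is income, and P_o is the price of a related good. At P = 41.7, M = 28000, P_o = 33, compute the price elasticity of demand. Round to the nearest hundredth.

-0.12

x = 59 − 4.13(41.7) + 0.0592(28000) − 2.7(33) = 59 − 172.221 + 1657.6 − 89.1 = 1455.279.
∂x/∂P = −4.13, so E_p = (−4.13)·(41.7/1455.279) ≈ -0.12.
|E_p| < 1: demand is inelastic.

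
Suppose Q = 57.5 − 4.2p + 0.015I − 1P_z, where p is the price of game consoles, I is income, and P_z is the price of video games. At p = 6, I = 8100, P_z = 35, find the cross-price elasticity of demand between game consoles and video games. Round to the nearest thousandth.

Q = 57.5 − 4.2(6) + 0.015(8100) − 1(35) = 57.5 − 25.2 + 121.5 − 35 = 118.8.
∂Q/∂P_z = −1, so E_xy = -1·(35/118.8) ≈ -0.295.
E_xy < 0: the goods are complements.

-0.295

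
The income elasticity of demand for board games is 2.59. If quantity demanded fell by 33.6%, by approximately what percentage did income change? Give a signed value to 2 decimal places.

%ΔQ ≈ E × %ΔI ⇒ %ΔI = %ΔQ / E = (-33.6%)/(2.59) ≈ -12.97%.

-12.97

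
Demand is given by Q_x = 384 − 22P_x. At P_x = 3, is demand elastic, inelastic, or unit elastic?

At P_x = 3, Q_x = 318.
dQ_x/dP_x = −22.
Point elasticity E = (dQ_x/dP_x)·(P_x/Q_x) = -22 × 3/318 ≈ -0.208.
|E| ≈ 0.208 < 1, so demand is inelastic.

inelastic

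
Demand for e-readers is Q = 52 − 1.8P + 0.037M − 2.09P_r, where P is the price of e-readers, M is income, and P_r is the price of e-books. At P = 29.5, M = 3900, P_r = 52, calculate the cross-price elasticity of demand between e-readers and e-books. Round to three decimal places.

-3.148

Substituting, Q = 52 − 1.8(29.5) + 0.037(3900) − 2.09(52) = 52 − 53.1 + 144.3 − 108.68 = 34.52.
∂Q/∂P_r = −2.09, so E_xy = -2.09·(52/34.52) ≈ -3.148.
E_xy < 0: the goods are complements.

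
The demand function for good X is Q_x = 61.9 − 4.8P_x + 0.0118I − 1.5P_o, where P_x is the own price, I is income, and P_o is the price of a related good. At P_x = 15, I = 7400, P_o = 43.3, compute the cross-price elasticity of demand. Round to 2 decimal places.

Evaluating quantity at (P_x, I, P_o) gives Q_x = 61.9 − 4.8(15) + 0.0118(7400) − 1.5(43.3) = 61.9 − 72 + 87.32 − 64.95 = 12.27.
∂Q_x/∂P_o = −1.5, so E_xy = -1.5·(43.3/12.27) ≈ -5.29.
E_xy < 0: the goods are complements.

-5.29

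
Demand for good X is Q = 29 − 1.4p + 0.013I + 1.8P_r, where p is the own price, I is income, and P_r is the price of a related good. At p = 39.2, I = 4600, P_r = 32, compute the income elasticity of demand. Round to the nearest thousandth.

0.653

First evaluate Q: 29 − 1.4(39.2) + 0.013(4600) + 1.8(32) = 29 − 54.88 + 59.8 + 57.6 = 91.52.
∂Q/∂I = +0.013, so E_I = 0.013·(4600/91.52) ≈ 0.653.
E_I ∈ (0,1): normal good (necessity).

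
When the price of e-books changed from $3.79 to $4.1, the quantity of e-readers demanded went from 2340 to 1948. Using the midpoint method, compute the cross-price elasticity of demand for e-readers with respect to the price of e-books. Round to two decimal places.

%ΔQ_x = (1948 − 2340)/[(2340+1948)/2] = -392/2144 ≈ -0.1828.
%ΔP_y = (4.1 − 3.79)/[(3.79+4.1)/2] ≈ 0.0786.
E_xy = -0.1828/0.0786 ≈ -2.33.
E_xy < 0, so e-readers and e-books are complements.

-2.33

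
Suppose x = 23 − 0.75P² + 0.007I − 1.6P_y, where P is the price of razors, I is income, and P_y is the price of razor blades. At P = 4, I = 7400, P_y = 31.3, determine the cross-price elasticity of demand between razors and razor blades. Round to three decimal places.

First evaluate x: 23 − 0.75(4)² + 0.007(7400) − 1.6(31.3) = 23 − 12 + 51.8 − 50.08 = 12.72.
∂x/∂P_y = −1.6, so E_xy = -1.6·(31.3/12.72) ≈ -3.937.
E_xy < 0: the goods are complements.

-3.937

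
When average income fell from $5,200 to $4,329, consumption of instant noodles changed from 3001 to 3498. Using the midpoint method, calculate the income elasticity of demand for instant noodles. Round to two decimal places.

-0.84

%ΔQ = (3498 − 3001)/[(3001+3498)/2] = 497/3249.5 ≈ 0.1529.
%ΔY = (4,329 − 5,200)/[(5,200+4,329)/2] = -871/4764.5 ≈ -0.1828.
E_I = %ΔQ/%ΔY ≈ -0.84.
E_I < 0: inferior good.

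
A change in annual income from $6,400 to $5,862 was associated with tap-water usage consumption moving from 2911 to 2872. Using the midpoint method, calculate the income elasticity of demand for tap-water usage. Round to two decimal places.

%ΔQ = (2872 − 2911)/[(2911+2872)/2] = -39/2891.5 ≈ -0.0135.
%ΔY = (5,862 − 6,400)/[(6,400+5,862)/2] = -538/6131 ≈ -0.0878.
E_I = %ΔQ/%ΔY ≈ 0.15.
E_I ∈ (0,1): normal good (necessity).

0.15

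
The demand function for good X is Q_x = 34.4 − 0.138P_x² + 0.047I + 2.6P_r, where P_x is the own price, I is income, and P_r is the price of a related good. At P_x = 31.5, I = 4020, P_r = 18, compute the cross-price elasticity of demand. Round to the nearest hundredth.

Evaluating quantity at (P_x, I, P_r) gives Q_x = 34.4 − 0.138(31.5)² + 0.047(4020) + 2.6(18) = 34.4 − 136.9305 + 188.94 + 46.8 = 133.2095.
∂Q_x/∂P_r = +2.6, so E_xy = 2.6·(18/133.2095) ≈ 0.35.
E_xy > 0: the goods are substitutes.

0.35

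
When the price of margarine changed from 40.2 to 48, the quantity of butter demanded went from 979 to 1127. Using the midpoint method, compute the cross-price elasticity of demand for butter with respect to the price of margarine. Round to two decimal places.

%ΔQ_x = (1127 − 979)/[(979+1127)/2] = 148/1053 ≈ 0.1406.
%ΔP_y = (48 − 40.2)/[(40.2+48)/2] ≈ 0.1769.
E_xy = 0.1406/0.1769 ≈ 0.79.
E_xy > 0, so butter and margarine are substitutes.

0.79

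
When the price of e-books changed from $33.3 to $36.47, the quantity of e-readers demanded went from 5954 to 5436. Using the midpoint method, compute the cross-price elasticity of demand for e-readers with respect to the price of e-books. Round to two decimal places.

-1.00

%ΔQ_x = (5436 − 5954)/[(5954+5436)/2] = -518/5695 ≈ -0.0910.
%ΔP_y = (36.47 − 33.3)/[(33.3+36.47)/2] ≈ 0.0909.
E_xy = -0.0910/0.0909 ≈ -1.00.
E_xy < 0, so e-readers and e-books are complements.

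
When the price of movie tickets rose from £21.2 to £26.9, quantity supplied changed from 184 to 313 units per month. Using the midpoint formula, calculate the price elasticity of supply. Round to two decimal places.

%Δq = (313 − 184)/[(184 + 313)/2] = 129/248.5 ≈ 0.5191.
%ΔP = (26.9 − 21.2)/[(21.2 + 26.9)/2] = 5.7/24.05 ≈ 0.2370.
Arc elasticity E = %Δq/%ΔP ≈ 0.5191/0.2370 ≈ 2.19.
|E| > 1: supply is elastic over this range.

2.19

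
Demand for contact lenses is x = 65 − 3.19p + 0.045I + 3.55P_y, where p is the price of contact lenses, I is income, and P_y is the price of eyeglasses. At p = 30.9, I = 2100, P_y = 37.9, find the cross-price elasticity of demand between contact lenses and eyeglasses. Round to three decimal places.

0.688

x = 65 − 3.19(30.9) + 0.045(2100) + 3.55(37.9) = 65 − 98.571 + 94.5 + 134.545 = 195.474.
∂x/∂P_y = +3.55, so E_xy = 3.55·(37.9/195.474) ≈ 0.688.
E_xy > 0: the goods are substitutes.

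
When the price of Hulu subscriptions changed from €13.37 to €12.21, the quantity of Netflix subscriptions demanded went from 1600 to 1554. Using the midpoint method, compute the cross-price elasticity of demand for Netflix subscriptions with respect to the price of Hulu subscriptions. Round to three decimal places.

%ΔQ_x = (1554 − 1600)/[(1600+1554)/2] = -46/1577 ≈ -0.0292.
%ΔP_y = (12.21 − 13.37)/[(13.37+12.21)/2] ≈ -0.0907.
E_xy = -0.0292/-0.0907 ≈ 0.322.
E_xy > 0, so Netflix subscriptions and Hulu subscriptions are substitutes.

0.322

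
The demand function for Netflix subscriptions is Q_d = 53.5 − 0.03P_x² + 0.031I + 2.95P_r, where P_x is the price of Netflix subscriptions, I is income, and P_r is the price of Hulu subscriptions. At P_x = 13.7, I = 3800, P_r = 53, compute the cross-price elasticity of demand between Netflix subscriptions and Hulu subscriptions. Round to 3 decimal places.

0.486

Substituting, Q_d = 53.5 − 0.03(13.7)² + 0.031(3800) + 2.95(53) = 53.5 − 5.6307 + 117.8 + 156.35 = 322.0193.
∂Q_d/∂P_r = +2.95, so E_xy = 2.95·(53/322.0193) ≈ 0.486.
E_xy > 0: the goods are substitutes.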